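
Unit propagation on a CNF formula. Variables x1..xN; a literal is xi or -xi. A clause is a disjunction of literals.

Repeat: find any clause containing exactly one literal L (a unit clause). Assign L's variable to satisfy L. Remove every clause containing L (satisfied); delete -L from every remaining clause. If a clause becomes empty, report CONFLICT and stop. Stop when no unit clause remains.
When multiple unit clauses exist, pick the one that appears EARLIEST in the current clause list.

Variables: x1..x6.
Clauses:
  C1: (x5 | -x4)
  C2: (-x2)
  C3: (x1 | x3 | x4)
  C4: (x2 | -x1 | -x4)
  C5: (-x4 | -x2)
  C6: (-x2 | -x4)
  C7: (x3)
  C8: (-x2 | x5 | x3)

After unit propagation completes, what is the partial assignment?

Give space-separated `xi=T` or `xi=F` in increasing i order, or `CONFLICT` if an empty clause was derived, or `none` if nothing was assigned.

unit clause [-2] forces x2=F; simplify:
  drop 2 from [2, -1, -4] -> [-1, -4]
  satisfied 4 clause(s); 4 remain; assigned so far: [2]
unit clause [3] forces x3=T; simplify:
  satisfied 2 clause(s); 2 remain; assigned so far: [2, 3]

Answer: x2=F x3=T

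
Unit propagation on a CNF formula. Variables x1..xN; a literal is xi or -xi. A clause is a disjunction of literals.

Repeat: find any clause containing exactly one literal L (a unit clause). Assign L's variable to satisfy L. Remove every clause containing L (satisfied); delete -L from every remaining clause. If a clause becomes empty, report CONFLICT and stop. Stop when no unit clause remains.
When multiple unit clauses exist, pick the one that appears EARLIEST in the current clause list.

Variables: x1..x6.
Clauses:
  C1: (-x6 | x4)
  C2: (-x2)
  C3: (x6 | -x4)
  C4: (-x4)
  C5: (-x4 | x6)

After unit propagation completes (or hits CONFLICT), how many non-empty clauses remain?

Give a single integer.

Answer: 0

Derivation:
unit clause [-2] forces x2=F; simplify:
  satisfied 1 clause(s); 4 remain; assigned so far: [2]
unit clause [-4] forces x4=F; simplify:
  drop 4 from [-6, 4] -> [-6]
  satisfied 3 clause(s); 1 remain; assigned so far: [2, 4]
unit clause [-6] forces x6=F; simplify:
  satisfied 1 clause(s); 0 remain; assigned so far: [2, 4, 6]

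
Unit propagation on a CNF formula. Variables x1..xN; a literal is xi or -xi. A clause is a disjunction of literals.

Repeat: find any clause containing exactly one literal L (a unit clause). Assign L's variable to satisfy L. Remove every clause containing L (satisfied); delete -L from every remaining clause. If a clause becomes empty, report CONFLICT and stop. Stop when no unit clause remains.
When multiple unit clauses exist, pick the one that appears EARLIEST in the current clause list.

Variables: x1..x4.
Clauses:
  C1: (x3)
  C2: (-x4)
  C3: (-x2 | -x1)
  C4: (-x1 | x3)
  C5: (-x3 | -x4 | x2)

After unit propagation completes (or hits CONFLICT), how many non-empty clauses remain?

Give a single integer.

unit clause [3] forces x3=T; simplify:
  drop -3 from [-3, -4, 2] -> [-4, 2]
  satisfied 2 clause(s); 3 remain; assigned so far: [3]
unit clause [-4] forces x4=F; simplify:
  satisfied 2 clause(s); 1 remain; assigned so far: [3, 4]

Answer: 1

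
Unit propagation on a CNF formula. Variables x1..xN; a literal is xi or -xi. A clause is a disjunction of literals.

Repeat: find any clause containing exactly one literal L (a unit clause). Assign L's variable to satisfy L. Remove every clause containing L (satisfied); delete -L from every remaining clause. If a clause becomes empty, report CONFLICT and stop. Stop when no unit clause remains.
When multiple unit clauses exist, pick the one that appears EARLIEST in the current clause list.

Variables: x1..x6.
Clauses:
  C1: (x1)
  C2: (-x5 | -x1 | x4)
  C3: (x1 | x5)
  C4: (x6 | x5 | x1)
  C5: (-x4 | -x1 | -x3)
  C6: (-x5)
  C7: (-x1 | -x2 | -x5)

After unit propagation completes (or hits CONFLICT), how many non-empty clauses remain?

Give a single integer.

unit clause [1] forces x1=T; simplify:
  drop -1 from [-5, -1, 4] -> [-5, 4]
  drop -1 from [-4, -1, -3] -> [-4, -3]
  drop -1 from [-1, -2, -5] -> [-2, -5]
  satisfied 3 clause(s); 4 remain; assigned so far: [1]
unit clause [-5] forces x5=F; simplify:
  satisfied 3 clause(s); 1 remain; assigned so far: [1, 5]

Answer: 1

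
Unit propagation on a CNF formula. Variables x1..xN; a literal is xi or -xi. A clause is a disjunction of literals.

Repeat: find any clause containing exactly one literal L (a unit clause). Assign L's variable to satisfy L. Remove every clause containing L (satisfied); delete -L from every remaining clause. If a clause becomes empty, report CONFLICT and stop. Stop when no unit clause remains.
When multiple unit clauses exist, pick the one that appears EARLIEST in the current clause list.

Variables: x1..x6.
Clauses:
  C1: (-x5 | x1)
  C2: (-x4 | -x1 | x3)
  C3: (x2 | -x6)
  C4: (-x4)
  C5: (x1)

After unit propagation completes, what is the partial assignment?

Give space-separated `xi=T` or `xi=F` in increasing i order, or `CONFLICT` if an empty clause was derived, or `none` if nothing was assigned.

Answer: x1=T x4=F

Derivation:
unit clause [-4] forces x4=F; simplify:
  satisfied 2 clause(s); 3 remain; assigned so far: [4]
unit clause [1] forces x1=T; simplify:
  satisfied 2 clause(s); 1 remain; assigned so far: [1, 4]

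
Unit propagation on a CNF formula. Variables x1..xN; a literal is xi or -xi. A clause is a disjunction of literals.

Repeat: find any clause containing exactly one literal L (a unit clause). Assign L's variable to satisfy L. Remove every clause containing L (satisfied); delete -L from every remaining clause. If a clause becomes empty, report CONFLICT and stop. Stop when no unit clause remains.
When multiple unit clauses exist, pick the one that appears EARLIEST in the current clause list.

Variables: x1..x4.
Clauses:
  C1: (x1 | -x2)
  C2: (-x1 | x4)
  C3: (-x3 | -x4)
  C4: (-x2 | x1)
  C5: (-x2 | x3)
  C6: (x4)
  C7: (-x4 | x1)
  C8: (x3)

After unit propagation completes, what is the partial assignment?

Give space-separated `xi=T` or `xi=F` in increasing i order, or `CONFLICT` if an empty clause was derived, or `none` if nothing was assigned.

Answer: CONFLICT

Derivation:
unit clause [4] forces x4=T; simplify:
  drop -4 from [-3, -4] -> [-3]
  drop -4 from [-4, 1] -> [1]
  satisfied 2 clause(s); 6 remain; assigned so far: [4]
unit clause [-3] forces x3=F; simplify:
  drop 3 from [-2, 3] -> [-2]
  drop 3 from [3] -> [] (empty!)
  satisfied 1 clause(s); 5 remain; assigned so far: [3, 4]
CONFLICT (empty clause)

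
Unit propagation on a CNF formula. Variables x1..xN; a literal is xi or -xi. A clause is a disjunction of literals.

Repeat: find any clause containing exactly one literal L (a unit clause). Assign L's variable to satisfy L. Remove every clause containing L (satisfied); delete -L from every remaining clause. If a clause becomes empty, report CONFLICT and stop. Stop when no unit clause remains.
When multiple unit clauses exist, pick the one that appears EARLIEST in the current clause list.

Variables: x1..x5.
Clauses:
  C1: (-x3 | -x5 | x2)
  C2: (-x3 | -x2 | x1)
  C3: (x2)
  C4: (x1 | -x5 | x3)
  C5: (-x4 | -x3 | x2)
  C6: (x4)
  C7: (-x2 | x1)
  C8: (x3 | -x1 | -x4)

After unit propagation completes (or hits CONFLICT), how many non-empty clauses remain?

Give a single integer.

unit clause [2] forces x2=T; simplify:
  drop -2 from [-3, -2, 1] -> [-3, 1]
  drop -2 from [-2, 1] -> [1]
  satisfied 3 clause(s); 5 remain; assigned so far: [2]
unit clause [4] forces x4=T; simplify:
  drop -4 from [3, -1, -4] -> [3, -1]
  satisfied 1 clause(s); 4 remain; assigned so far: [2, 4]
unit clause [1] forces x1=T; simplify:
  drop -1 from [3, -1] -> [3]
  satisfied 3 clause(s); 1 remain; assigned so far: [1, 2, 4]
unit clause [3] forces x3=T; simplify:
  satisfied 1 clause(s); 0 remain; assigned so far: [1, 2, 3, 4]

Answer: 0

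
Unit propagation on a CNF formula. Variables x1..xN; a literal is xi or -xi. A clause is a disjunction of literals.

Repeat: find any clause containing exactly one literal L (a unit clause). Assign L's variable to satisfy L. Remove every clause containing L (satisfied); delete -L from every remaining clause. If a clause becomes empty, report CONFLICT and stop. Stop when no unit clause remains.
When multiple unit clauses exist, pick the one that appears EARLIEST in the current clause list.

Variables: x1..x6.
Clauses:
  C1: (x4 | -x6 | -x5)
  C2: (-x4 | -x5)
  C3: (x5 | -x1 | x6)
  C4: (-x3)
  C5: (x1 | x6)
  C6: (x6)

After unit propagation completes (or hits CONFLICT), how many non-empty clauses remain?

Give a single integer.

Answer: 2

Derivation:
unit clause [-3] forces x3=F; simplify:
  satisfied 1 clause(s); 5 remain; assigned so far: [3]
unit clause [6] forces x6=T; simplify:
  drop -6 from [4, -6, -5] -> [4, -5]
  satisfied 3 clause(s); 2 remain; assigned so far: [3, 6]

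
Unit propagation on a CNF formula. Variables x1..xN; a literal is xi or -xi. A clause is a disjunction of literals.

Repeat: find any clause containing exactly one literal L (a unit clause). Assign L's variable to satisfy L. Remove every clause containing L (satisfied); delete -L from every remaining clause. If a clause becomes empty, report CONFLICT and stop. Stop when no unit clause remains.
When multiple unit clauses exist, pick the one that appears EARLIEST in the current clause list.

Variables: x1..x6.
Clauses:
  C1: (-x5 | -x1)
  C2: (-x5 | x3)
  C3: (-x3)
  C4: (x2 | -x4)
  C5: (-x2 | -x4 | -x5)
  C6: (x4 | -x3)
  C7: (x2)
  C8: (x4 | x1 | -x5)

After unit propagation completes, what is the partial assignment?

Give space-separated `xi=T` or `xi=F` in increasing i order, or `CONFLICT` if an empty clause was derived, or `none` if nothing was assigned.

Answer: x2=T x3=F x5=F

Derivation:
unit clause [-3] forces x3=F; simplify:
  drop 3 from [-5, 3] -> [-5]
  satisfied 2 clause(s); 6 remain; assigned so far: [3]
unit clause [-5] forces x5=F; simplify:
  satisfied 4 clause(s); 2 remain; assigned so far: [3, 5]
unit clause [2] forces x2=T; simplify:
  satisfied 2 clause(s); 0 remain; assigned so far: [2, 3, 5]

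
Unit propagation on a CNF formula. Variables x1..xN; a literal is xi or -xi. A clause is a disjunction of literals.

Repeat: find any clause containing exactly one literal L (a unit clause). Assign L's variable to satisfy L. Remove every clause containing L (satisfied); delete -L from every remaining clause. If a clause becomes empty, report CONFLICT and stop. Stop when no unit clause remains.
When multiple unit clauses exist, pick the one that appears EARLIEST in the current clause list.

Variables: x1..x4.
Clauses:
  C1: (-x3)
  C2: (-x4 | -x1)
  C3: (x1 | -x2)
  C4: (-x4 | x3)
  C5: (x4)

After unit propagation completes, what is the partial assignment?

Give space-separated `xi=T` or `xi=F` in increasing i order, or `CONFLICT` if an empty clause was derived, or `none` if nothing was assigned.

Answer: CONFLICT

Derivation:
unit clause [-3] forces x3=F; simplify:
  drop 3 from [-4, 3] -> [-4]
  satisfied 1 clause(s); 4 remain; assigned so far: [3]
unit clause [-4] forces x4=F; simplify:
  drop 4 from [4] -> [] (empty!)
  satisfied 2 clause(s); 2 remain; assigned so far: [3, 4]
CONFLICT (empty clause)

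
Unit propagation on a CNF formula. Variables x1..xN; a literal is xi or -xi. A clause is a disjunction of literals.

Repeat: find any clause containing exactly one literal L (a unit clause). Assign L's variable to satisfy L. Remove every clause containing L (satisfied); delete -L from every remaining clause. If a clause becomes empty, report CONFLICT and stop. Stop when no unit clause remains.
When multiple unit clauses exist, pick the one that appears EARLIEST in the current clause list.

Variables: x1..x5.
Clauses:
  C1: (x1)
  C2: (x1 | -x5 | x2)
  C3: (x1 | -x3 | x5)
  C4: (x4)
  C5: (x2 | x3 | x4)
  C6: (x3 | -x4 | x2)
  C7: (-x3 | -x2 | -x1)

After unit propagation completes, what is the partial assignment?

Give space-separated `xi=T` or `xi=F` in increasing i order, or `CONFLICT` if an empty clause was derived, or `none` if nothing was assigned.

unit clause [1] forces x1=T; simplify:
  drop -1 from [-3, -2, -1] -> [-3, -2]
  satisfied 3 clause(s); 4 remain; assigned so far: [1]
unit clause [4] forces x4=T; simplify:
  drop -4 from [3, -4, 2] -> [3, 2]
  satisfied 2 clause(s); 2 remain; assigned so far: [1, 4]

Answer: x1=T x4=T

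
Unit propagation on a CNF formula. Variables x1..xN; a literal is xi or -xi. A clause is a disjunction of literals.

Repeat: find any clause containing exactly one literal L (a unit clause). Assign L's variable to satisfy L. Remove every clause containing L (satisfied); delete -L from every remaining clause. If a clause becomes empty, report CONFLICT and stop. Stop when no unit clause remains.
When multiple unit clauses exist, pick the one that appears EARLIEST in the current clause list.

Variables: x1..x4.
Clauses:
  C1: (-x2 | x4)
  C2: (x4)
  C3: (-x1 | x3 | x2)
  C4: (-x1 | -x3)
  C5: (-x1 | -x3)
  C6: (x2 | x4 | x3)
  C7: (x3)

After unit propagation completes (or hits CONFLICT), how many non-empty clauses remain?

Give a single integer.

unit clause [4] forces x4=T; simplify:
  satisfied 3 clause(s); 4 remain; assigned so far: [4]
unit clause [3] forces x3=T; simplify:
  drop -3 from [-1, -3] -> [-1]
  drop -3 from [-1, -3] -> [-1]
  satisfied 2 clause(s); 2 remain; assigned so far: [3, 4]
unit clause [-1] forces x1=F; simplify:
  satisfied 2 clause(s); 0 remain; assigned so far: [1, 3, 4]

Answer: 0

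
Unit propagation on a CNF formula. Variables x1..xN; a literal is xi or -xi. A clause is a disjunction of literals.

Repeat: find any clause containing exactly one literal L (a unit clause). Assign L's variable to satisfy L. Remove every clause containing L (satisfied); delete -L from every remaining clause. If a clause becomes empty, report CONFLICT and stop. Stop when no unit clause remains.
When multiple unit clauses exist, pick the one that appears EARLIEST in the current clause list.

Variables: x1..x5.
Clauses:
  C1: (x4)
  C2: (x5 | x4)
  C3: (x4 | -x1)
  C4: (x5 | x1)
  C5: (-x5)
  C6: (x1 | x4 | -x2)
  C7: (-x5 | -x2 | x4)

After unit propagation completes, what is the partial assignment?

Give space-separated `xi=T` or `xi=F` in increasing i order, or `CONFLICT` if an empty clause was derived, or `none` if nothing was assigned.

Answer: x1=T x4=T x5=F

Derivation:
unit clause [4] forces x4=T; simplify:
  satisfied 5 clause(s); 2 remain; assigned so far: [4]
unit clause [-5] forces x5=F; simplify:
  drop 5 from [5, 1] -> [1]
  satisfied 1 clause(s); 1 remain; assigned so far: [4, 5]
unit clause [1] forces x1=T; simplify:
  satisfied 1 clause(s); 0 remain; assigned so far: [1, 4, 5]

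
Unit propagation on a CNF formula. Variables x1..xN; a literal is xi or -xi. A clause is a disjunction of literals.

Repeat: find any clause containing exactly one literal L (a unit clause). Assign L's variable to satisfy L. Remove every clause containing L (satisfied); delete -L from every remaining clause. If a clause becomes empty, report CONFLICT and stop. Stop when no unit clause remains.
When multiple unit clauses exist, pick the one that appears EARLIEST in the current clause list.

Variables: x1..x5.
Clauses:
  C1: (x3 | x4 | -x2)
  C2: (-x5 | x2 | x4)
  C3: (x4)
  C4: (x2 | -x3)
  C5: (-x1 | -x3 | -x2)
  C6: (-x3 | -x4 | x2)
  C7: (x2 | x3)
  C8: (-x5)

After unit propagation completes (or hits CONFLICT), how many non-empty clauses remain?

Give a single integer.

unit clause [4] forces x4=T; simplify:
  drop -4 from [-3, -4, 2] -> [-3, 2]
  satisfied 3 clause(s); 5 remain; assigned so far: [4]
unit clause [-5] forces x5=F; simplify:
  satisfied 1 clause(s); 4 remain; assigned so far: [4, 5]

Answer: 4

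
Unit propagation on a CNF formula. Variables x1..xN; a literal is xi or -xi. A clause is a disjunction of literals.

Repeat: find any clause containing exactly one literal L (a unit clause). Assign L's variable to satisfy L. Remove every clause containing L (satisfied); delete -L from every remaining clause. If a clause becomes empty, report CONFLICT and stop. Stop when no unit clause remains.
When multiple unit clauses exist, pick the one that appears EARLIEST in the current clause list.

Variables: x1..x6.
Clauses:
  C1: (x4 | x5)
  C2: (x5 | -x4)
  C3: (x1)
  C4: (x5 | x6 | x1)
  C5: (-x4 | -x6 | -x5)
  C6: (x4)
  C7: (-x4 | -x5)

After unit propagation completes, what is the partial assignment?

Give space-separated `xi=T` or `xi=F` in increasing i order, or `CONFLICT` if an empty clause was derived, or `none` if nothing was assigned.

unit clause [1] forces x1=T; simplify:
  satisfied 2 clause(s); 5 remain; assigned so far: [1]
unit clause [4] forces x4=T; simplify:
  drop -4 from [5, -4] -> [5]
  drop -4 from [-4, -6, -5] -> [-6, -5]
  drop -4 from [-4, -5] -> [-5]
  satisfied 2 clause(s); 3 remain; assigned so far: [1, 4]
unit clause [5] forces x5=T; simplify:
  drop -5 from [-6, -5] -> [-6]
  drop -5 from [-5] -> [] (empty!)
  satisfied 1 clause(s); 2 remain; assigned so far: [1, 4, 5]
CONFLICT (empty clause)

Answer: CONFLICT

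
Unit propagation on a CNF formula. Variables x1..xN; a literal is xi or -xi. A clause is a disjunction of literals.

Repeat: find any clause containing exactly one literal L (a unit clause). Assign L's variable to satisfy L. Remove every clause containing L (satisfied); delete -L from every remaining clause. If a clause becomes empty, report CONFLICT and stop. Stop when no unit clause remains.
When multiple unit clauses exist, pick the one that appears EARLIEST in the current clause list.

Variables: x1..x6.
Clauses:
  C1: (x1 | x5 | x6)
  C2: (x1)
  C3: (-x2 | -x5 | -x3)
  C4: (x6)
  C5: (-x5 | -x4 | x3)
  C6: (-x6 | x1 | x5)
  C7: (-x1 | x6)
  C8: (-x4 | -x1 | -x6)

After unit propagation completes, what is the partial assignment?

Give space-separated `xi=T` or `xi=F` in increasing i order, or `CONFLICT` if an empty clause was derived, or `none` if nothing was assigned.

unit clause [1] forces x1=T; simplify:
  drop -1 from [-1, 6] -> [6]
  drop -1 from [-4, -1, -6] -> [-4, -6]
  satisfied 3 clause(s); 5 remain; assigned so far: [1]
unit clause [6] forces x6=T; simplify:
  drop -6 from [-4, -6] -> [-4]
  satisfied 2 clause(s); 3 remain; assigned so far: [1, 6]
unit clause [-4] forces x4=F; simplify:
  satisfied 2 clause(s); 1 remain; assigned so far: [1, 4, 6]

Answer: x1=T x4=F x6=T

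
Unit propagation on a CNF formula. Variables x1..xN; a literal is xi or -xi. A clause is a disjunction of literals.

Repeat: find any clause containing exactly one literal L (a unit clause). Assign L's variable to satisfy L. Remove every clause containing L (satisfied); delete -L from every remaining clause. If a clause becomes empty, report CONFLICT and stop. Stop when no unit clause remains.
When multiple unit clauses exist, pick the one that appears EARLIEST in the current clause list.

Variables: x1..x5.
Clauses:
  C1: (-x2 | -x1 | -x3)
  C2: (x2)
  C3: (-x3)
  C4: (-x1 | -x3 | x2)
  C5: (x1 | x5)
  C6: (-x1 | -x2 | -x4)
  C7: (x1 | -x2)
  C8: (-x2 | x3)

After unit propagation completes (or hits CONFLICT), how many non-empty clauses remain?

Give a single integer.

Answer: 3

Derivation:
unit clause [2] forces x2=T; simplify:
  drop -2 from [-2, -1, -3] -> [-1, -3]
  drop -2 from [-1, -2, -4] -> [-1, -4]
  drop -2 from [1, -2] -> [1]
  drop -2 from [-2, 3] -> [3]
  satisfied 2 clause(s); 6 remain; assigned so far: [2]
unit clause [-3] forces x3=F; simplify:
  drop 3 from [3] -> [] (empty!)
  satisfied 2 clause(s); 4 remain; assigned so far: [2, 3]
CONFLICT (empty clause)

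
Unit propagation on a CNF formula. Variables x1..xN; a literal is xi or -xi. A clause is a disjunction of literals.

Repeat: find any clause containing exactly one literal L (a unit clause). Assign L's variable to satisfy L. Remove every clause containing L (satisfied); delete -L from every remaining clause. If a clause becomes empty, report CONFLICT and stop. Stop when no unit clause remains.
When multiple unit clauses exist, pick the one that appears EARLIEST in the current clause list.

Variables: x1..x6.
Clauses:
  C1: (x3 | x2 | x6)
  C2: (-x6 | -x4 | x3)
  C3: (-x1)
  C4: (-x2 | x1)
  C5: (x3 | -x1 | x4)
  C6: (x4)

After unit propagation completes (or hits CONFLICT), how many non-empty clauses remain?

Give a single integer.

unit clause [-1] forces x1=F; simplify:
  drop 1 from [-2, 1] -> [-2]
  satisfied 2 clause(s); 4 remain; assigned so far: [1]
unit clause [-2] forces x2=F; simplify:
  drop 2 from [3, 2, 6] -> [3, 6]
  satisfied 1 clause(s); 3 remain; assigned so far: [1, 2]
unit clause [4] forces x4=T; simplify:
  drop -4 from [-6, -4, 3] -> [-6, 3]
  satisfied 1 clause(s); 2 remain; assigned so far: [1, 2, 4]

Answer: 2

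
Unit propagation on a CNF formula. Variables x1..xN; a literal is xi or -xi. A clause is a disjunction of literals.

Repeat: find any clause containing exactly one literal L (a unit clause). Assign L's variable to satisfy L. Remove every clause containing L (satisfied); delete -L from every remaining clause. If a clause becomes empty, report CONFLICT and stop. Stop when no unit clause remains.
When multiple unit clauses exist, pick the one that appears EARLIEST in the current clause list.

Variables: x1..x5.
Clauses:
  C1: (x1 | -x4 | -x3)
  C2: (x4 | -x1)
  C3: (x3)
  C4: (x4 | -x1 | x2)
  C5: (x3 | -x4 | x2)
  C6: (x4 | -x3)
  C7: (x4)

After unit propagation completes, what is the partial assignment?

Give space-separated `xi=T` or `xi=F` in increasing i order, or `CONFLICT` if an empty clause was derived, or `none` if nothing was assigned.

Answer: x1=T x3=T x4=T

Derivation:
unit clause [3] forces x3=T; simplify:
  drop -3 from [1, -4, -3] -> [1, -4]
  drop -3 from [4, -3] -> [4]
  satisfied 2 clause(s); 5 remain; assigned so far: [3]
unit clause [4] forces x4=T; simplify:
  drop -4 from [1, -4] -> [1]
  satisfied 4 clause(s); 1 remain; assigned so far: [3, 4]
unit clause [1] forces x1=T; simplify:
  satisfied 1 clause(s); 0 remain; assigned so far: [1, 3, 4]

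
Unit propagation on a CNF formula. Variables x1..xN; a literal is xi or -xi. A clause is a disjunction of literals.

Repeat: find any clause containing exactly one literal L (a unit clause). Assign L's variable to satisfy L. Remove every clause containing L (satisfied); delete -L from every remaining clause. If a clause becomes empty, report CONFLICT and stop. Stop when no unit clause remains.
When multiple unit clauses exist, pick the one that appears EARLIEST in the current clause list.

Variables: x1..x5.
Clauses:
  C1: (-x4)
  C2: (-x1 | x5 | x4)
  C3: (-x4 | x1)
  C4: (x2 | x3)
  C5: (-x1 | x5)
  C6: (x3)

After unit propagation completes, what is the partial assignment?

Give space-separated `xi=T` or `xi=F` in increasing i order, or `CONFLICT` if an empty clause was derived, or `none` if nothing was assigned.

Answer: x3=T x4=F

Derivation:
unit clause [-4] forces x4=F; simplify:
  drop 4 from [-1, 5, 4] -> [-1, 5]
  satisfied 2 clause(s); 4 remain; assigned so far: [4]
unit clause [3] forces x3=T; simplify:
  satisfied 2 clause(s); 2 remain; assigned so far: [3, 4]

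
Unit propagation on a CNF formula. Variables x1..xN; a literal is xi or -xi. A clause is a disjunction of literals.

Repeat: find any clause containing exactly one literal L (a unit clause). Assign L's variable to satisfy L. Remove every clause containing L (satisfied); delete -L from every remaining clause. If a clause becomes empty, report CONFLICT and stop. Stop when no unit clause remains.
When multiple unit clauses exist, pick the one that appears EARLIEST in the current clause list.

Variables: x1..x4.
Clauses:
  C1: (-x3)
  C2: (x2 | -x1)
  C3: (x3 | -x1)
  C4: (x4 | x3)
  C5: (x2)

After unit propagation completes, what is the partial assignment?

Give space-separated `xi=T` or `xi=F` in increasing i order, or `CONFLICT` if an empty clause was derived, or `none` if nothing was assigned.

unit clause [-3] forces x3=F; simplify:
  drop 3 from [3, -1] -> [-1]
  drop 3 from [4, 3] -> [4]
  satisfied 1 clause(s); 4 remain; assigned so far: [3]
unit clause [-1] forces x1=F; simplify:
  satisfied 2 clause(s); 2 remain; assigned so far: [1, 3]
unit clause [4] forces x4=T; simplify:
  satisfied 1 clause(s); 1 remain; assigned so far: [1, 3, 4]
unit clause [2] forces x2=T; simplify:
  satisfied 1 clause(s); 0 remain; assigned so far: [1, 2, 3, 4]

Answer: x1=F x2=T x3=F x4=T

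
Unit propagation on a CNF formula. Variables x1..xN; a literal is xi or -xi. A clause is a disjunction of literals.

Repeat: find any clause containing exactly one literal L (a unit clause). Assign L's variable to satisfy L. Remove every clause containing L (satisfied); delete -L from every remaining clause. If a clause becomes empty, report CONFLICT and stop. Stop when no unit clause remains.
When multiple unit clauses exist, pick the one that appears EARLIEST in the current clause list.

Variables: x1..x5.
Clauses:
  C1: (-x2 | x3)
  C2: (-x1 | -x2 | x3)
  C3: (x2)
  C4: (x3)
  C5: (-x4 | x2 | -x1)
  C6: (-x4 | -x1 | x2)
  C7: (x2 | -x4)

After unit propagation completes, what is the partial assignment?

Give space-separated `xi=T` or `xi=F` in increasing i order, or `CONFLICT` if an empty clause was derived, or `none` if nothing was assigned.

Answer: x2=T x3=T

Derivation:
unit clause [2] forces x2=T; simplify:
  drop -2 from [-2, 3] -> [3]
  drop -2 from [-1, -2, 3] -> [-1, 3]
  satisfied 4 clause(s); 3 remain; assigned so far: [2]
unit clause [3] forces x3=T; simplify:
  satisfied 3 clause(s); 0 remain; assigned so far: [2, 3]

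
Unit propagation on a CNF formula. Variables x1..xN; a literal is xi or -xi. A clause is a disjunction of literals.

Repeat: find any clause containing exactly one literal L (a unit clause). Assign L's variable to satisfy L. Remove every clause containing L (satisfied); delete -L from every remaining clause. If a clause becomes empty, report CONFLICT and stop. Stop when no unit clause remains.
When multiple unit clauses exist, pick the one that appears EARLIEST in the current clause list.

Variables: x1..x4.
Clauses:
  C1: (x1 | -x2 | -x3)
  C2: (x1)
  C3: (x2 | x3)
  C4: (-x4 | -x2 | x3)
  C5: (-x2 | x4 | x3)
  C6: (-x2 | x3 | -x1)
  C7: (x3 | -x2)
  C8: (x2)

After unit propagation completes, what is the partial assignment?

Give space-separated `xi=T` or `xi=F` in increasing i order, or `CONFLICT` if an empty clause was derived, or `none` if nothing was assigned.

unit clause [1] forces x1=T; simplify:
  drop -1 from [-2, 3, -1] -> [-2, 3]
  satisfied 2 clause(s); 6 remain; assigned so far: [1]
unit clause [2] forces x2=T; simplify:
  drop -2 from [-4, -2, 3] -> [-4, 3]
  drop -2 from [-2, 4, 3] -> [4, 3]
  drop -2 from [-2, 3] -> [3]
  drop -2 from [3, -2] -> [3]
  satisfied 2 clause(s); 4 remain; assigned so far: [1, 2]
unit clause [3] forces x3=T; simplify:
  satisfied 4 clause(s); 0 remain; assigned so far: [1, 2, 3]

Answer: x1=T x2=T x3=T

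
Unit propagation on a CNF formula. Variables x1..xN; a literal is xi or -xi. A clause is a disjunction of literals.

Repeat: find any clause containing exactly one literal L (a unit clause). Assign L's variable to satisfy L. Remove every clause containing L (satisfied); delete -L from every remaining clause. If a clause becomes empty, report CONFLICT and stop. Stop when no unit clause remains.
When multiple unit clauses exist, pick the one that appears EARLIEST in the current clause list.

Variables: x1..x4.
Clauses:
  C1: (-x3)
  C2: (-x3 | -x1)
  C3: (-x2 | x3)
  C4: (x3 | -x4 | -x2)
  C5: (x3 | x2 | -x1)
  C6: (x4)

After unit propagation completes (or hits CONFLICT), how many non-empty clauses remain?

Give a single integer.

unit clause [-3] forces x3=F; simplify:
  drop 3 from [-2, 3] -> [-2]
  drop 3 from [3, -4, -2] -> [-4, -2]
  drop 3 from [3, 2, -1] -> [2, -1]
  satisfied 2 clause(s); 4 remain; assigned so far: [3]
unit clause [-2] forces x2=F; simplify:
  drop 2 from [2, -1] -> [-1]
  satisfied 2 clause(s); 2 remain; assigned so far: [2, 3]
unit clause [-1] forces x1=F; simplify:
  satisfied 1 clause(s); 1 remain; assigned so far: [1, 2, 3]
unit clause [4] forces x4=T; simplify:
  satisfied 1 clause(s); 0 remain; assigned so far: [1, 2, 3, 4]

Answer: 0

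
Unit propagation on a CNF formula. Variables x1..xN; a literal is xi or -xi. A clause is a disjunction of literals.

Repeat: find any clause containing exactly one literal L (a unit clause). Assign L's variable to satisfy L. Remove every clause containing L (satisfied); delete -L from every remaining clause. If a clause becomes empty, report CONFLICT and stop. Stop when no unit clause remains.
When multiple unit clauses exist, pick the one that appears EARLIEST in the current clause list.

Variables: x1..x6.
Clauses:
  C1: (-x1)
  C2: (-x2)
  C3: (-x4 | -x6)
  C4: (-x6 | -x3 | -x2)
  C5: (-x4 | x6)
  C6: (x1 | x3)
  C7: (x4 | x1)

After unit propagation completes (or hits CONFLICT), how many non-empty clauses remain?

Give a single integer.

unit clause [-1] forces x1=F; simplify:
  drop 1 from [1, 3] -> [3]
  drop 1 from [4, 1] -> [4]
  satisfied 1 clause(s); 6 remain; assigned so far: [1]
unit clause [-2] forces x2=F; simplify:
  satisfied 2 clause(s); 4 remain; assigned so far: [1, 2]
unit clause [3] forces x3=T; simplify:
  satisfied 1 clause(s); 3 remain; assigned so far: [1, 2, 3]
unit clause [4] forces x4=T; simplify:
  drop -4 from [-4, -6] -> [-6]
  drop -4 from [-4, 6] -> [6]
  satisfied 1 clause(s); 2 remain; assigned so far: [1, 2, 3, 4]
unit clause [-6] forces x6=F; simplify:
  drop 6 from [6] -> [] (empty!)
  satisfied 1 clause(s); 1 remain; assigned so far: [1, 2, 3, 4, 6]
CONFLICT (empty clause)

Answer: 0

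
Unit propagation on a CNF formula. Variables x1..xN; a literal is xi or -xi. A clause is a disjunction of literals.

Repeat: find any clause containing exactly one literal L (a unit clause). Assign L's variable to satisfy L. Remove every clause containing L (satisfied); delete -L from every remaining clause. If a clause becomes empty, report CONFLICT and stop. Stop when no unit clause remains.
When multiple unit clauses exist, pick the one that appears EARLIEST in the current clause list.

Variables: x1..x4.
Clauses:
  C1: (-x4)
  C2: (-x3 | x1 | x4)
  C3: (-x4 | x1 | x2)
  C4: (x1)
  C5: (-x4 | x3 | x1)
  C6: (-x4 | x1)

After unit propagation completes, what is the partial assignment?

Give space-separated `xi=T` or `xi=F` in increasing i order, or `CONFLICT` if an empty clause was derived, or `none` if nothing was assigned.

unit clause [-4] forces x4=F; simplify:
  drop 4 from [-3, 1, 4] -> [-3, 1]
  satisfied 4 clause(s); 2 remain; assigned so far: [4]
unit clause [1] forces x1=T; simplify:
  satisfied 2 clause(s); 0 remain; assigned so far: [1, 4]

Answer: x1=T x4=F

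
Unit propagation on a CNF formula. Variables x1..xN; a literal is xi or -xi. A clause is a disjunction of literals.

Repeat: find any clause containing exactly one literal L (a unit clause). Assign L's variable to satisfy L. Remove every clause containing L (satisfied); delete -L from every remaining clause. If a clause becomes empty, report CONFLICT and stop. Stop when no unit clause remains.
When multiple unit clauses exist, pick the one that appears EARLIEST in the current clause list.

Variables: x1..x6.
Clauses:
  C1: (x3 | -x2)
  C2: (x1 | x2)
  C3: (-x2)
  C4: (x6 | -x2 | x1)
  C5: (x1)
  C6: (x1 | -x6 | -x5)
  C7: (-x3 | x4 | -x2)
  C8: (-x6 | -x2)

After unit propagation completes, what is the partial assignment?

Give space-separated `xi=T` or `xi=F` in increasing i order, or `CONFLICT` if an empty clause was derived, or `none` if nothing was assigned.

Answer: x1=T x2=F

Derivation:
unit clause [-2] forces x2=F; simplify:
  drop 2 from [1, 2] -> [1]
  satisfied 5 clause(s); 3 remain; assigned so far: [2]
unit clause [1] forces x1=T; simplify:
  satisfied 3 clause(s); 0 remain; assigned so far: [1, 2]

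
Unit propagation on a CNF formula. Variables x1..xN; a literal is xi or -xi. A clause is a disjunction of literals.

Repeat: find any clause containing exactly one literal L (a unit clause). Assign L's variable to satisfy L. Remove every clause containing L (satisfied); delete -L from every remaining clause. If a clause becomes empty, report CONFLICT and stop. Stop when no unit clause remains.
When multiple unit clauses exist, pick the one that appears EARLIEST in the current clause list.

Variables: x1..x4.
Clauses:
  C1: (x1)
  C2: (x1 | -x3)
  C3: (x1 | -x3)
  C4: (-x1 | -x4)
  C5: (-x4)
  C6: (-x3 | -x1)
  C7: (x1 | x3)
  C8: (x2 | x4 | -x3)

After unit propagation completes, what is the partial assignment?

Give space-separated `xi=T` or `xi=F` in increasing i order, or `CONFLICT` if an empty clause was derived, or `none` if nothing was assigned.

Answer: x1=T x3=F x4=F

Derivation:
unit clause [1] forces x1=T; simplify:
  drop -1 from [-1, -4] -> [-4]
  drop -1 from [-3, -1] -> [-3]
  satisfied 4 clause(s); 4 remain; assigned so far: [1]
unit clause [-4] forces x4=F; simplify:
  drop 4 from [2, 4, -3] -> [2, -3]
  satisfied 2 clause(s); 2 remain; assigned so far: [1, 4]
unit clause [-3] forces x3=F; simplify:
  satisfied 2 clause(s); 0 remain; assigned so far: [1, 3, 4]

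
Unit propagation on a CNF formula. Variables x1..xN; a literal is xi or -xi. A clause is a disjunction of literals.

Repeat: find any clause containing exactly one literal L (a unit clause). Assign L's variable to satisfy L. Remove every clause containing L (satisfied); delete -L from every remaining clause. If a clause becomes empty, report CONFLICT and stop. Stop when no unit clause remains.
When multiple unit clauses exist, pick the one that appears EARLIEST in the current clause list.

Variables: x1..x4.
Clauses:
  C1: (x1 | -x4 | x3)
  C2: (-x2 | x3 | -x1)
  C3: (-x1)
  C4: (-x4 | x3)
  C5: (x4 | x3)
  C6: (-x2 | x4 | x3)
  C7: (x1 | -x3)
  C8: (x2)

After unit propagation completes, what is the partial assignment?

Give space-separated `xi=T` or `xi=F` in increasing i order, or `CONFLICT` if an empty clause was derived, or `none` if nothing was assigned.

unit clause [-1] forces x1=F; simplify:
  drop 1 from [1, -4, 3] -> [-4, 3]
  drop 1 from [1, -3] -> [-3]
  satisfied 2 clause(s); 6 remain; assigned so far: [1]
unit clause [-3] forces x3=F; simplify:
  drop 3 from [-4, 3] -> [-4]
  drop 3 from [-4, 3] -> [-4]
  drop 3 from [4, 3] -> [4]
  drop 3 from [-2, 4, 3] -> [-2, 4]
  satisfied 1 clause(s); 5 remain; assigned so far: [1, 3]
unit clause [-4] forces x4=F; simplify:
  drop 4 from [4] -> [] (empty!)
  drop 4 from [-2, 4] -> [-2]
  satisfied 2 clause(s); 3 remain; assigned so far: [1, 3, 4]
CONFLICT (empty clause)

Answer: CONFLICT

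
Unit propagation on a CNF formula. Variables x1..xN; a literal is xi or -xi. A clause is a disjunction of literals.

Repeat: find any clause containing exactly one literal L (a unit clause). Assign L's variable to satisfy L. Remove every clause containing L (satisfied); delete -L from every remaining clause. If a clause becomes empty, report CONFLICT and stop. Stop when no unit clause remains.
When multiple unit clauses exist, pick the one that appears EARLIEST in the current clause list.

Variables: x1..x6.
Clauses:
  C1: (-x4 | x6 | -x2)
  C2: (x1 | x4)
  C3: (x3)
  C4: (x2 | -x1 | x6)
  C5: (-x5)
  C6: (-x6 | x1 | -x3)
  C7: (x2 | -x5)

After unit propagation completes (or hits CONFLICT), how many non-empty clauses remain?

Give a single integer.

unit clause [3] forces x3=T; simplify:
  drop -3 from [-6, 1, -3] -> [-6, 1]
  satisfied 1 clause(s); 6 remain; assigned so far: [3]
unit clause [-5] forces x5=F; simplify:
  satisfied 2 clause(s); 4 remain; assigned so far: [3, 5]

Answer: 4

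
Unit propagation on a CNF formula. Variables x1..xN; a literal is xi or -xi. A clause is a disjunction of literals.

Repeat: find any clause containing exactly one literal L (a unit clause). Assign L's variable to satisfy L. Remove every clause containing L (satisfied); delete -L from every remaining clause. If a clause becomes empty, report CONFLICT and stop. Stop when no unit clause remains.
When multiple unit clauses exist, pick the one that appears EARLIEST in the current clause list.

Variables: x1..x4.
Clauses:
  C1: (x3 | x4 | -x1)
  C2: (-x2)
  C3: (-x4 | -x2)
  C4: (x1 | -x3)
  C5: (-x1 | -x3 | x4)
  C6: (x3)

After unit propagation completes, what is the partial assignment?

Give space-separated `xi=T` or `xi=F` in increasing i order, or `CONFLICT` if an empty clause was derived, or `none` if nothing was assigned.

unit clause [-2] forces x2=F; simplify:
  satisfied 2 clause(s); 4 remain; assigned so far: [2]
unit clause [3] forces x3=T; simplify:
  drop -3 from [1, -3] -> [1]
  drop -3 from [-1, -3, 4] -> [-1, 4]
  satisfied 2 clause(s); 2 remain; assigned so far: [2, 3]
unit clause [1] forces x1=T; simplify:
  drop -1 from [-1, 4] -> [4]
  satisfied 1 clause(s); 1 remain; assigned so far: [1, 2, 3]
unit clause [4] forces x4=T; simplify:
  satisfied 1 clause(s); 0 remain; assigned so far: [1, 2, 3, 4]

Answer: x1=T x2=F x3=T x4=T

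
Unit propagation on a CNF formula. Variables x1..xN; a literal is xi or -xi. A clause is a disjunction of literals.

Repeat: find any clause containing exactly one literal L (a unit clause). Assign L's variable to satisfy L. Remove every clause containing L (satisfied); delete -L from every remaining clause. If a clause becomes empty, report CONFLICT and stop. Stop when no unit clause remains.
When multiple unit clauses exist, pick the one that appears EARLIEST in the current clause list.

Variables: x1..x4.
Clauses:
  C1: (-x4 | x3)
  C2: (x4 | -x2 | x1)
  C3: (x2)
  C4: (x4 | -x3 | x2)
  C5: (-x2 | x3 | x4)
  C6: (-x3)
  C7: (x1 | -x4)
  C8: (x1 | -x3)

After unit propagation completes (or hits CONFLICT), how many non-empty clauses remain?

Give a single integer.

Answer: 1

Derivation:
unit clause [2] forces x2=T; simplify:
  drop -2 from [4, -2, 1] -> [4, 1]
  drop -2 from [-2, 3, 4] -> [3, 4]
  satisfied 2 clause(s); 6 remain; assigned so far: [2]
unit clause [-3] forces x3=F; simplify:
  drop 3 from [-4, 3] -> [-4]
  drop 3 from [3, 4] -> [4]
  satisfied 2 clause(s); 4 remain; assigned so far: [2, 3]
unit clause [-4] forces x4=F; simplify:
  drop 4 from [4, 1] -> [1]
  drop 4 from [4] -> [] (empty!)
  satisfied 2 clause(s); 2 remain; assigned so far: [2, 3, 4]
CONFLICT (empty clause)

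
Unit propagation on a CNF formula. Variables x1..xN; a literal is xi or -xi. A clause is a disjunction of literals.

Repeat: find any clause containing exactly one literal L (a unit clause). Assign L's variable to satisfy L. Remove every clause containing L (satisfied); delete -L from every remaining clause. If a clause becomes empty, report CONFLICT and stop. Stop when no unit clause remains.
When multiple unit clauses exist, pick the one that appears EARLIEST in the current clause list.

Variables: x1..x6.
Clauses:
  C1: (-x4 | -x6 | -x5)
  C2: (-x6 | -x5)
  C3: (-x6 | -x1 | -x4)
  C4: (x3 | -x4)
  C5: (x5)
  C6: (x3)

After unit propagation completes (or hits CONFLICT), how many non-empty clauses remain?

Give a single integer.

Answer: 0

Derivation:
unit clause [5] forces x5=T; simplify:
  drop -5 from [-4, -6, -5] -> [-4, -6]
  drop -5 from [-6, -5] -> [-6]
  satisfied 1 clause(s); 5 remain; assigned so far: [5]
unit clause [-6] forces x6=F; simplify:
  satisfied 3 clause(s); 2 remain; assigned so far: [5, 6]
unit clause [3] forces x3=T; simplify:
  satisfied 2 clause(s); 0 remain; assigned so far: [3, 5, 6]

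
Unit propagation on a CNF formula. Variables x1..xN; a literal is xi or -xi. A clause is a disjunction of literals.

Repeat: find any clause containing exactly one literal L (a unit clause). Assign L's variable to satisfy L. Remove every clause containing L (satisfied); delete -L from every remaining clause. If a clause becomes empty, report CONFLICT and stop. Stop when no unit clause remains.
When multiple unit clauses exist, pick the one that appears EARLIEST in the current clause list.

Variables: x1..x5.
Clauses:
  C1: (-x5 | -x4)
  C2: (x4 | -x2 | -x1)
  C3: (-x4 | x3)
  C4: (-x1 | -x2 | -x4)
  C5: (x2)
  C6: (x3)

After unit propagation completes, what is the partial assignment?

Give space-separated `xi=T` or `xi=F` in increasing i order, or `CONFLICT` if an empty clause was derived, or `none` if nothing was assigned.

Answer: x2=T x3=T

Derivation:
unit clause [2] forces x2=T; simplify:
  drop -2 from [4, -2, -1] -> [4, -1]
  drop -2 from [-1, -2, -4] -> [-1, -4]
  satisfied 1 clause(s); 5 remain; assigned so far: [2]
unit clause [3] forces x3=T; simplify:
  satisfied 2 clause(s); 3 remain; assigned so far: [2, 3]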